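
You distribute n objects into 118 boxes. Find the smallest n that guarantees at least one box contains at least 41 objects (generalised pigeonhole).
n = (41 − 1)·118 + 1 = 4721

By the generalised pigeonhole principle, to guarantee some box contains ≥ r objects we need more than (r − 1) · k objects total. Threshold: n = (r − 1) · k + 1. With r = 41 and k = 118: n = 40 · 118 + 1 = 4720 + 1 = 4721. For n = 4720 = 40 · 118, we can put exactly 40 objects in every box, avoiding 41 in any single one — so 4721 is tight.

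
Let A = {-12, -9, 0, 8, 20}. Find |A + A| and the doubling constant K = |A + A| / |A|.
K = |A + A| / |A| = 14/5

Enumerate A + A = {a + b : a, b ∈ A}. With |A| = 5, there are |A|^2 = 25 ordered sum pairs; collecting distinct values, A + A = {-24, -21, -18, -12, -9, -4, -1, 0, 8, 11, 16, 20, 28, 40}, so |A + A| = 14. Thus K = 14/5. For comparison, the minimum possible |A + A| over all 5-element sets is 2·5 − 1 = 9 (so min K = 9/5), attained only by arithmetic progressions.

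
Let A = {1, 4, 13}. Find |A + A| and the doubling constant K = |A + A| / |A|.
K = |A + A| / |A| = 6/3 = 2

Enumerate A + A = {a + b : a, b ∈ A}. With |A| = 3, there are |A|^2 = 9 ordered sum pairs; collecting distinct values, A + A = {2, 5, 8, 14, 17, 26}, so |A + A| = 6. Thus K = 6/3 = 2. For comparison, the minimum possible |A + A| over all 3-element sets is 2·3 − 1 = 5 (so min K = 5/3), attained only by arithmetic progressions.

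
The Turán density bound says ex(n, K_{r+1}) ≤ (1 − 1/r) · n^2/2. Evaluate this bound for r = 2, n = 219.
Turán density bound = (1/2) · 219^2/2 = 47961/4 ≈ 11990.25

Turán's theorem: ex(n, K_{r+1}) is achieved by the complete r-partite Turán graph T(n, r) with parts as balanced as possible, and is at most (1 − 1/r) · n^2/2. For r = 2, n = 219: the density bound is (1/2) · 47961/2 = 47961/4 ≈ 11990.25. The integer-valued extremum is e(T(219, 2)) = 11990, which is strictly less than the density bound 47961/4 since 2 ∤ 219 (the parts of T(219, 2) cannot all be equal).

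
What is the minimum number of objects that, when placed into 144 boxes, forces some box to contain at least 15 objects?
n = (15 − 1)·144 + 1 = 2017

By the generalised pigeonhole principle, to guarantee some box contains ≥ r objects we need more than (r − 1) · k objects total. Threshold: n = (r − 1) · k + 1. With r = 15 and k = 144: n = 14 · 144 + 1 = 2016 + 1 = 2017. For n = 2016 = 14 · 144, we can put exactly 14 objects in every box, avoiding 15 in any single one — so 2017 is tight.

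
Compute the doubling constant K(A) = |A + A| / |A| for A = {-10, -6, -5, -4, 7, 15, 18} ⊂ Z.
K = |A + A| / |A| = 26/7

Enumerate A + A = {a + b : a, b ∈ A}. With |A| = 7, there are |A|^2 = 49 ordered sum pairs; collecting distinct values, A + A = {-20, -16, -15, -14, -12, -11, -10, -9, -8, -3, 1, 2, 3, 5, 8, 9, 10, 11, 12, 13, 14, 22, 25, 30, 33, 36}, so |A + A| = 26. Thus K = 26/7. For comparison, the minimum possible |A + A| over all 7-element sets is 2·7 − 1 = 13 (so min K = 13/7), attained only by arithmetic progressions.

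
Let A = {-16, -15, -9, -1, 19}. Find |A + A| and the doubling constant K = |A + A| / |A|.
K = |A + A| / |A| = 15/5 = 3

Enumerate A + A = {a + b : a, b ∈ A}. With |A| = 5, there are |A|^2 = 25 ordered sum pairs; collecting distinct values, A + A = {-32, -31, -30, -25, -24, -18, -17, -16, -10, -2, 3, 4, 10, 18, 38}, so |A + A| = 15. Thus K = 15/5 = 3. For comparison, the minimum possible |A + A| over all 5-element sets is 2·5 − 1 = 9 (so min K = 9/5), attained only by arithmetic progressions.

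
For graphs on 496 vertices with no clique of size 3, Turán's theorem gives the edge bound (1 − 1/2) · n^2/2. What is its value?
Turán density bound = (1/2) · 496^2/2 = 61504

Turán's theorem: ex(n, K_{r+1}) is achieved by the complete r-partite Turán graph T(n, r) with parts as balanced as possible, and is at most (1 − 1/r) · n^2/2. For r = 2, n = 496: the density bound is (1/2) · 246016/2 = 61504. Since 2 ∣ 496, the Turán graph T(496, 2) has parts of equal size 248, and its edge count e(T(496, 2)) = 61504 attains the density bound exactly.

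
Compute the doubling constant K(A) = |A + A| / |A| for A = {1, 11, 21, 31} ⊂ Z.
K = |A + A| / |A| = 7/4

Enumerate A + A = {a + b : a, b ∈ A}. With |A| = 4, there are |A|^2 = 16 ordered sum pairs; collecting distinct values, A + A = {2, 12, 22, 32, 42, 52, 62}, so |A + A| = 7. Thus K = 7/4. Here |A + A| = 2|A| − 1 = 7, the minimum possible — so K = 7/4 is minimal, which holds iff A is an arithmetic progression.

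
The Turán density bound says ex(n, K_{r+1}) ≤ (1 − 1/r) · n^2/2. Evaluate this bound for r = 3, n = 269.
Turán density bound = (2/3) · 269^2/2 = 72361/3 ≈ 24120.3333

Turán's theorem: ex(n, K_{r+1}) is achieved by the complete r-partite Turán graph T(n, r) with parts as balanced as possible, and is at most (1 − 1/r) · n^2/2. For r = 3, n = 269: the density bound is (2/3) · 72361/2 = 72361/3 ≈ 24120.3333. The integer-valued extremum is e(T(269, 3)) = 24120, which is strictly less than the density bound 72361/3 since 3 ∤ 269 (the parts of T(269, 3) cannot all be equal).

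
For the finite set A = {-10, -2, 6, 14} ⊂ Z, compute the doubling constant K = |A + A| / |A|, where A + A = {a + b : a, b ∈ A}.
K = |A + A| / |A| = 7/4

Enumerate A + A = {a + b : a, b ∈ A}. With |A| = 4, there are |A|^2 = 16 ordered sum pairs; collecting distinct values, A + A = {-20, -12, -4, 4, 12, 20, 28}, so |A + A| = 7. Thus K = 7/4. Here |A + A| = 2|A| − 1 = 7, the minimum possible — so K = 7/4 is minimal, which holds iff A is an arithmetic progression.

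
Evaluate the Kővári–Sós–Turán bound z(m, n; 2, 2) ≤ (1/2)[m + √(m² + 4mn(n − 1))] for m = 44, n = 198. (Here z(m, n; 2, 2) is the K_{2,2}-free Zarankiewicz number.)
z(44, 198; 2, 2) ≤ (1/2)[44 + √(44² + 4·44·198·197)] = (1/2)[44 + √6866992] = 1332.2473

Kővári–Sós–Turán: let r_1, ..., r_44 be the row sums and z = Σ r_i the total number of 1s. Each pair of columns can share at most one row with both entries 1 (else a 2×2 all-ones block appears), so Σ_i C(r_i, 2) ≤ C(198, 2) = 19503. By convexity Σ_i C(r_i, 2) ≥ 44·C(z/44, 2) = z(z − 44)/(2·44), giving z² − 44z − 44·198·197 ≤ 0 and hence z ≤ (1/2)[44 + √(1936 + 4·1716264)] = (1/2)[44 + √6866992] ≈ (1/2)(44 + 2620.4946) = 1332.2473.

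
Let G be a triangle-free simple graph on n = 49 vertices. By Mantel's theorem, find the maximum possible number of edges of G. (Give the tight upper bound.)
ex(49, K_3) = ⌊49^2/4⌋ = 600

Mantel (1907): a triangle-free graph on n vertices has at most ⌊n^2/4⌋ edges, with equality for the complete bipartite graph K_{⌊n/2⌋, ⌈n/2⌉}. For n = 49: ⌊49^2/4⌋ = ⌊2401/4⌋ = 600. The extremal graph is K_{24, 25}, which has 24·25 = 600 edges.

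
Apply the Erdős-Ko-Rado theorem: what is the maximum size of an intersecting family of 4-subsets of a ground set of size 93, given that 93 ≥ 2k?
max |F| = C(92, 3) = 125580

The Erdős-Ko-Rado theorem states: for n ≥ 2k, an intersecting family of k-subsets of an n-element set has size at most C(n − 1, k − 1), with equality for 'star' families {A ⊆ [n] : |A| = k, i ∈ A} (fix an element i). For n = 93, k = 4: C(92, 3) = 125580.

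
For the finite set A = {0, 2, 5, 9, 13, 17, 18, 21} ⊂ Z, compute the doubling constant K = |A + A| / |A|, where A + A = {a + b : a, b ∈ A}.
K = |A + A| / |A| = 28/8 = 7/2

Enumerate A + A = {a + b : a, b ∈ A}. With |A| = 8, there are |A|^2 = 64 ordered sum pairs; collecting distinct values, A + A = {0, 2, 4, 5, 7, 9, 10, 11, 13, 14, 15, 17, 18, 19, 20, 21, 22, 23, 26, 27, 30, 31, 34, 35, 36, 38, 39, 42}, so |A + A| = 28. Thus K = 28/8 = 7/2. For comparison, the minimum possible |A + A| over all 8-element sets is 2·8 − 1 = 15 (so min K = 15/8), attained only by arithmetic progressions.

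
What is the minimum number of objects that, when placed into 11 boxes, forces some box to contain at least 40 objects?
n = (40 − 1)·11 + 1 = 430

By the generalised pigeonhole principle, to guarantee some box contains ≥ r objects we need more than (r − 1) · k objects total. Threshold: n = (r − 1) · k + 1. With r = 40 and k = 11: n = 39 · 11 + 1 = 429 + 1 = 430. For n = 429 = 39 · 11, we can put exactly 39 objects in every box, avoiding 40 in any single one — so 430 is tight.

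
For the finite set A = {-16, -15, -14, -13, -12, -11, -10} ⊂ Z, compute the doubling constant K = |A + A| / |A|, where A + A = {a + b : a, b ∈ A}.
K = |A + A| / |A| = 13/7

Enumerate A + A = {a + b : a, b ∈ A}. With |A| = 7, there are |A|^2 = 49 ordered sum pairs; collecting distinct values, A + A = {-32, -31, -30, -29, -28, -27, -26, -25, -24, -23, -22, -21, -20}, so |A + A| = 13. Thus K = 13/7. Here |A + A| = 2|A| − 1 = 13, the minimum possible — so K = 13/7 is minimal, which holds iff A is an arithmetic progression.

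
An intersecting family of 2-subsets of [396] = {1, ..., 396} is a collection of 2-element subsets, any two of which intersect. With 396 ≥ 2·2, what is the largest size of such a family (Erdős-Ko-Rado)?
max |F| = C(395, 1) = 395

Erdős-Ko-Rado (1961): when n ≥ 2k, max |F| = C(n−1, k−1). The bound is attained by the star {A : i ∈ A} for any fixed i ∈ [n]. Here C(396−1, 2−1) = C(395, 1) = 395.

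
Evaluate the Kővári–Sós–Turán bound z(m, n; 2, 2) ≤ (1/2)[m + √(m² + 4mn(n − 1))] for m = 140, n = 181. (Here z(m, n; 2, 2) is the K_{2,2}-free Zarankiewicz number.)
z(140, 181; 2, 2) ≤ (1/2)[140 + √(140² + 4·140·181·180)] = (1/2)[140 + √18264400] = 2206.8435

Kővári–Sós–Turán: let r_1, ..., r_140 be the row sums and z = Σ r_i the total number of 1s. Each pair of columns can share at most one row with both entries 1 (else a 2×2 all-ones block appears), so Σ_i C(r_i, 2) ≤ C(181, 2) = 16290. By convexity Σ_i C(r_i, 2) ≥ 140·C(z/140, 2) = z(z − 140)/(2·140), giving z² − 140z − 140·181·180 ≤ 0 and hence z ≤ (1/2)[140 + √(19600 + 4·4561200)] = (1/2)[140 + √18264400] ≈ (1/2)(140 + 4273.6869) = 2206.8435.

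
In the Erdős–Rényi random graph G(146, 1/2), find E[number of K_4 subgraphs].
E[# K_4] = C(146, 4) · (1/2)^C(4, 2) = 18163860 / 2^6 = 4540965/16 = 283810.3125

For each 4-subset S of vertices (there are C(146, 4) = 18163860 such S), let X_S = 1 if S induces a K_4 (all C(4, 2) = 6 edges present). Then P(X_S = 1) = (1/2)^6 = 1/64. By linearity of expectation, E[# K_4] = C(146, 4) · (1/2)^6 = 18163860 / 64 = 4540965/16 = 283810.3125.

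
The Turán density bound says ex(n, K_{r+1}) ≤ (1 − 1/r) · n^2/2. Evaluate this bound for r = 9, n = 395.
Turán density bound = (8/9) · 395^2/2 = 624100/9 ≈ 69344.4444

Turán's theorem: ex(n, K_{r+1}) is achieved by the complete r-partite Turán graph T(n, r) with parts as balanced as possible, and is at most (1 − 1/r) · n^2/2. For r = 9, n = 395: the density bound is (8/9) · 156025/2 = 624100/9 ≈ 69344.4444. The integer-valued extremum is e(T(395, 9)) = 69344, which is strictly less than the density bound 624100/9 since 9 ∤ 395 (the parts of T(395, 9) cannot all be equal).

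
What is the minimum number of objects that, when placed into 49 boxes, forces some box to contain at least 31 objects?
n = (31 − 1)·49 + 1 = 1471

By the generalised pigeonhole principle, to guarantee some box contains ≥ r objects we need more than (r − 1) · k objects total. Threshold: n = (r − 1) · k + 1. With r = 31 and k = 49: n = 30 · 49 + 1 = 1470 + 1 = 1471. For n = 1470 = 30 · 49, we can put exactly 30 objects in every box, avoiding 31 in any single one — so 1471 is tight.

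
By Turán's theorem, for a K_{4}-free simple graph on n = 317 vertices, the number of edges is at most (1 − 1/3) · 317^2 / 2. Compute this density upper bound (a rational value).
Turán density bound = (2/3) · 317^2/2 = 100489/3 ≈ 33496.3333

Turán's theorem: ex(n, K_{r+1}) is achieved by the complete r-partite Turán graph T(n, r) with parts as balanced as possible, and is at most (1 − 1/r) · n^2/2. For r = 3, n = 317: the density bound is (2/3) · 100489/2 = 100489/3 ≈ 33496.3333. The integer-valued extremum is e(T(317, 3)) = 33496, which is strictly less than the density bound 100489/3 since 3 ∤ 317 (the parts of T(317, 3) cannot all be equal).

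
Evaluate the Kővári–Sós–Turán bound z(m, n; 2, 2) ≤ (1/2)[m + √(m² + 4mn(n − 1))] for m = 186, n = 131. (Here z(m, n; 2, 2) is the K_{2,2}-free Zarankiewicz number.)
z(186, 131; 2, 2) ≤ (1/2)[186 + √(186² + 4·186·131·130)] = (1/2)[186 + √12704916] = 1875.1978

Kővári–Sós–Turán: let r_1, ..., r_186 be the row sums and z = Σ r_i the total number of 1s. Each pair of columns can share at most one row with both entries 1 (else a 2×2 all-ones block appears), so Σ_i C(r_i, 2) ≤ C(131, 2) = 8515. By convexity Σ_i C(r_i, 2) ≥ 186·C(z/186, 2) = z(z − 186)/(2·186), giving z² − 186z − 186·131·130 ≤ 0 and hence z ≤ (1/2)[186 + √(34596 + 4·3167580)] = (1/2)[186 + √12704916] ≈ (1/2)(186 + 3564.3956) = 1875.1978.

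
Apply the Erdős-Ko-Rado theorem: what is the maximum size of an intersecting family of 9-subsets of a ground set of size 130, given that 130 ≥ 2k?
max |F| = C(129, 8) = 1524228447600

Erdős-Ko-Rado (1961): when n ≥ 2k, max |F| = C(n−1, k−1). The bound is attained by the star {A : i ∈ A} for any fixed i ∈ [n]. Here C(130−1, 9−1) = C(129, 8) = 1524228447600.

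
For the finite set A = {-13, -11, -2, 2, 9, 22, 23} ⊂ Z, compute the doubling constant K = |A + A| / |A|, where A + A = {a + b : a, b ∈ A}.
K = |A + A| / |A| = 26/7

Enumerate A + A = {a + b : a, b ∈ A}. With |A| = 7, there are |A|^2 = 49 ordered sum pairs; collecting distinct values, A + A = {-26, -24, -22, -15, -13, -11, -9, -4, -2, 0, 4, 7, 9, 10, 11, 12, 18, 20, 21, 24, 25, 31, 32, 44, 45, 46}, so |A + A| = 26. Thus K = 26/7. For comparison, the minimum possible |A + A| over all 7-element sets is 2·7 − 1 = 13 (so min K = 13/7), attained only by arithmetic progressions.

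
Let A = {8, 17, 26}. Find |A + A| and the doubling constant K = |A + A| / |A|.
K = |A + A| / |A| = 5/3

Enumerate A + A = {a + b : a, b ∈ A}. With |A| = 3, there are |A|^2 = 9 ordered sum pairs; collecting distinct values, A + A = {16, 25, 34, 43, 52}, so |A + A| = 5. Thus K = 5/3. Here |A + A| = 2|A| − 1 = 5, the minimum possible — so K = 5/3 is minimal, which holds iff A is an arithmetic progression.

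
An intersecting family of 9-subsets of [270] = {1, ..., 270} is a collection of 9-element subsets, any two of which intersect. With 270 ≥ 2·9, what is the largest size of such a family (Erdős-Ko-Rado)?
max |F| = C(269, 8) = 612161890010407

The Erdős-Ko-Rado theorem states: for n ≥ 2k, an intersecting family of k-subsets of an n-element set has size at most C(n − 1, k − 1), with equality for 'star' families {A ⊆ [n] : |A| = k, i ∈ A} (fix an element i). For n = 270, k = 9: C(269, 8) = 612161890010407.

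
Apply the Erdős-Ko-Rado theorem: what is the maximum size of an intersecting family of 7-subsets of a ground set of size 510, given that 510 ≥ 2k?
max |F| = C(509, 6) = 23449273331484

Erdős-Ko-Rado (1961): when n ≥ 2k, max |F| = C(n−1, k−1). The bound is attained by the star {A : i ∈ A} for any fixed i ∈ [n]. Here C(510−1, 7−1) = C(509, 6) = 23449273331484.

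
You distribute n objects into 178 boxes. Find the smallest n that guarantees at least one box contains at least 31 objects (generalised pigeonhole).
n = (31 − 1)·178 + 1 = 5341

By the generalised pigeonhole principle, to guarantee some box contains ≥ r objects we need more than (r − 1) · k objects total. Threshold: n = (r − 1) · k + 1. With r = 31 and k = 178: n = 30 · 178 + 1 = 5340 + 1 = 5341. For n = 5340 = 30 · 178, we can put exactly 30 objects in every box, avoiding 31 in any single one — so 5341 is tight.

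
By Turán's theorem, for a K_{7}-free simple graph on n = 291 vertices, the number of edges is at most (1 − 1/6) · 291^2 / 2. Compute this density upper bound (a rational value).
Turán density bound = (5/6) · 291^2/2 = 141135/4 ≈ 35283.75

Turán's theorem: ex(n, K_{r+1}) is achieved by the complete r-partite Turán graph T(n, r) with parts as balanced as possible, and is at most (1 − 1/r) · n^2/2. For r = 6, n = 291: the density bound is (5/6) · 84681/2 = 141135/4 ≈ 35283.75. The integer-valued extremum is e(T(291, 6)) = 35283, which is strictly less than the density bound 141135/4 since 6 ∤ 291 (the parts of T(291, 6) cannot all be equal).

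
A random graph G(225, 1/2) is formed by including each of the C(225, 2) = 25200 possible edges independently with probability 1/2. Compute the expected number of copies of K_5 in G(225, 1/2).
E[# K_5] = C(225, 5) · (1/2)^C(5, 2) = 4595146920 / 2^10 = 574393365/128 = 4487448.1640625

For each 5-subset S of vertices (there are C(225, 5) = 4595146920 such S), let X_S = 1 if S induces a K_5 (all C(5, 2) = 10 edges present). Then P(X_S = 1) = (1/2)^10 = 1/1024. By linearity of expectation, E[# K_5] = C(225, 5) · (1/2)^10 = 4595146920 / 1024 = 574393365/128 = 4487448.1640625.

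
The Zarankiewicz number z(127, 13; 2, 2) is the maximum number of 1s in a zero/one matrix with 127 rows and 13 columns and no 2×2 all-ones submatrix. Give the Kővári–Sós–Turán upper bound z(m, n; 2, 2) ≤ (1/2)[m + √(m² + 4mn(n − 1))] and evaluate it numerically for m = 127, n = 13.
z(127, 13; 2, 2) ≤ (1/2)[127 + √(127² + 4·127·13·12)] = (1/2)[127 + √95377] = 217.9158

Kővári–Sós–Turán: let r_1, ..., r_127 be the row sums and z = Σ r_i the total number of 1s. Each pair of columns can share at most one row with both entries 1 (else a 2×2 all-ones block appears), so Σ_i C(r_i, 2) ≤ C(13, 2) = 78. By convexity Σ_i C(r_i, 2) ≥ 127·C(z/127, 2) = z(z − 127)/(2·127), giving z² − 127z − 127·13·12 ≤ 0 and hence z ≤ (1/2)[127 + √(16129 + 4·19812)] = (1/2)[127 + √95377] ≈ (1/2)(127 + 308.8317) = 217.9158.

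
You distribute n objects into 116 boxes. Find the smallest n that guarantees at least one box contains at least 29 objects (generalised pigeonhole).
n = (29 − 1)·116 + 1 = 3249

By the generalised pigeonhole principle, to guarantee some box contains ≥ r objects we need more than (r − 1) · k objects total. Threshold: n = (r − 1) · k + 1. With r = 29 and k = 116: n = 28 · 116 + 1 = 3248 + 1 = 3249. For n = 3248 = 28 · 116, we can put exactly 28 objects in every box, avoiding 29 in any single one — so 3249 is tight.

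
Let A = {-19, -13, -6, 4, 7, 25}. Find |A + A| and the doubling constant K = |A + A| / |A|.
K = |A + A| / |A| = 20/6 = 10/3

Enumerate A + A = {a + b : a, b ∈ A}. With |A| = 6, there are |A|^2 = 36 ordered sum pairs; collecting distinct values, A + A = {-38, -32, -26, -25, -19, -15, -12, -9, -6, -2, 1, 6, 8, 11, 12, 14, 19, 29, 32, 50}, so |A + A| = 20. Thus K = 20/6 = 10/3. For comparison, the minimum possible |A + A| over all 6-element sets is 2·6 − 1 = 11 (so min K = 11/6), attained only by arithmetic progressions.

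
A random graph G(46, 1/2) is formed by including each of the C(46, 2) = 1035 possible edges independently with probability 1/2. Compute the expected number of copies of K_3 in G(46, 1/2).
E[# K_3] = C(46, 3) · (1/2)^C(3, 2) = 15180 / 2^3 = 3795/2 = 1897.5

For each 3-subset S of vertices (there are C(46, 3) = 15180 such S), let X_S = 1 if S induces a K_3 (all C(3, 2) = 3 edges present). Then P(X_S = 1) = (1/2)^3 = 1/8. By linearity of expectation, E[# K_3] = C(46, 3) · (1/2)^3 = 15180 / 8 = 3795/2 = 1897.5.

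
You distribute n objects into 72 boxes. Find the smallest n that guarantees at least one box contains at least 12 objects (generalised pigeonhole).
n = (12 − 1)·72 + 1 = 793

By the generalised pigeonhole principle, to guarantee some box contains ≥ r objects we need more than (r − 1) · k objects total. Threshold: n = (r − 1) · k + 1. With r = 12 and k = 72: n = 11 · 72 + 1 = 792 + 1 = 793. For n = 792 = 11 · 72, we can put exactly 11 objects in every box, avoiding 12 in any single one — so 793 is tight.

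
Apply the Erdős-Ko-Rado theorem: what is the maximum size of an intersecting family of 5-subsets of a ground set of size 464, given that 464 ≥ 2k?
max |F| = C(463, 4) = 1890037765

The Erdős-Ko-Rado theorem states: for n ≥ 2k, an intersecting family of k-subsets of an n-element set has size at most C(n − 1, k − 1), with equality for 'star' families {A ⊆ [n] : |A| = k, i ∈ A} (fix an element i). For n = 464, k = 5: C(463, 4) = 1890037765.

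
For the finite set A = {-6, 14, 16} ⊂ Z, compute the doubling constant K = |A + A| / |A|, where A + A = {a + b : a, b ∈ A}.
K = |A + A| / |A| = 6/3 = 2

Enumerate A + A = {a + b : a, b ∈ A}. With |A| = 3, there are |A|^2 = 9 ordered sum pairs; collecting distinct values, A + A = {-12, 8, 10, 28, 30, 32}, so |A + A| = 6. Thus K = 6/3 = 2. For comparison, the minimum possible |A + A| over all 3-element sets is 2·3 − 1 = 5 (so min K = 5/3), attained only by arithmetic progressions.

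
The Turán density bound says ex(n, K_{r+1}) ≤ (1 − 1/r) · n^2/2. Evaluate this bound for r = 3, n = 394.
Turán density bound = (2/3) · 394^2/2 = 155236/3 ≈ 51745.3333

Turán's theorem: ex(n, K_{r+1}) is achieved by the complete r-partite Turán graph T(n, r) with parts as balanced as possible, and is at most (1 − 1/r) · n^2/2. For r = 3, n = 394: the density bound is (2/3) · 155236/2 = 155236/3 ≈ 51745.3333. The integer-valued extremum is e(T(394, 3)) = 51745, which is strictly less than the density bound 155236/3 since 3 ∤ 394 (the parts of T(394, 3) cannot all be equal).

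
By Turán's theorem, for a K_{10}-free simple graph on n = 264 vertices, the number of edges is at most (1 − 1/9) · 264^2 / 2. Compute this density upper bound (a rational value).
Turán density bound = (8/9) · 264^2/2 = 30976

Turán's theorem: ex(n, K_{r+1}) is achieved by the complete r-partite Turán graph T(n, r) with parts as balanced as possible, and is at most (1 − 1/r) · n^2/2. For r = 9, n = 264: the density bound is (8/9) · 69696/2 = 30976. The integer-valued extremum is e(T(264, 9)) = 30975, which is strictly less than the density bound 30976 since 9 ∤ 264 (the parts of T(264, 9) cannot all be equal).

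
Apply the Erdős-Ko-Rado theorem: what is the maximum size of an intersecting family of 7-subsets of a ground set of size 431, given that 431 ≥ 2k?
max |F| = C(430, 6) = 8477414620675

Erdős-Ko-Rado (1961): when n ≥ 2k, max |F| = C(n−1, k−1). The bound is attained by the star {A : i ∈ A} for any fixed i ∈ [n]. Here C(431−1, 7−1) = C(430, 6) = 8477414620675.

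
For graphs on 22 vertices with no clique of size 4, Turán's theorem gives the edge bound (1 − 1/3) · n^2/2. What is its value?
Turán density bound = (2/3) · 22^2/2 = 484/3 ≈ 161.3333

Turán's theorem: ex(n, K_{r+1}) is achieved by the complete r-partite Turán graph T(n, r) with parts as balanced as possible, and is at most (1 − 1/r) · n^2/2. For r = 3, n = 22: the density bound is (2/3) · 484/2 = 484/3 ≈ 161.3333. The integer-valued extremum is e(T(22, 3)) = 161, which is strictly less than the density bound 484/3 since 3 ∤ 22 (the parts of T(22, 3) cannot all be equal).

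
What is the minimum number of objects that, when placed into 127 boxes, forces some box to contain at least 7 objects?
n = (7 − 1)·127 + 1 = 763

By the generalised pigeonhole principle, to guarantee some box contains ≥ r objects we need more than (r − 1) · k objects total. Threshold: n = (r − 1) · k + 1. With r = 7 and k = 127: n = 6 · 127 + 1 = 762 + 1 = 763. For n = 762 = 6 · 127, we can put exactly 6 objects in every box, avoiding 7 in any single one — so 763 is tight.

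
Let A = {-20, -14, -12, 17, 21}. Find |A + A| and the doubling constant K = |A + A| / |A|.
K = |A + A| / |A| = 15/5 = 3

Enumerate A + A = {a + b : a, b ∈ A}. With |A| = 5, there are |A|^2 = 25 ordered sum pairs; collecting distinct values, A + A = {-40, -34, -32, -28, -26, -24, -3, 1, 3, 5, 7, 9, 34, 38, 42}, so |A + A| = 15. Thus K = 15/5 = 3. For comparison, the minimum possible |A + A| over all 5-element sets is 2·5 − 1 = 9 (so min K = 9/5), attained only by arithmetic progressions.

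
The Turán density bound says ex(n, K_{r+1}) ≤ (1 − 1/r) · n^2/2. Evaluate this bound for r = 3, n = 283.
Turán density bound = (2/3) · 283^2/2 = 80089/3 ≈ 26696.3333

Turán's theorem: ex(n, K_{r+1}) is achieved by the complete r-partite Turán graph T(n, r) with parts as balanced as possible, and is at most (1 − 1/r) · n^2/2. For r = 3, n = 283: the density bound is (2/3) · 80089/2 = 80089/3 ≈ 26696.3333. The integer-valued extremum is e(T(283, 3)) = 26696, which is strictly less than the density bound 80089/3 since 3 ∤ 283 (the parts of T(283, 3) cannot all be equal).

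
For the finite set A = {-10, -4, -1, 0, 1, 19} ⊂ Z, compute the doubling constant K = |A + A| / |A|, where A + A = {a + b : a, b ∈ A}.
K = |A + A| / |A| = 20/6 = 10/3

Enumerate A + A = {a + b : a, b ∈ A}. With |A| = 6, there are |A|^2 = 36 ordered sum pairs; collecting distinct values, A + A = {-20, -14, -11, -10, -9, -8, -5, -4, -3, -2, -1, 0, 1, 2, 9, 15, 18, 19, 20, 38}, so |A + A| = 20. Thus K = 20/6 = 10/3. For comparison, the minimum possible |A + A| over all 6-element sets is 2·6 − 1 = 11 (so min K = 11/6), attained only by arithmetic progressions.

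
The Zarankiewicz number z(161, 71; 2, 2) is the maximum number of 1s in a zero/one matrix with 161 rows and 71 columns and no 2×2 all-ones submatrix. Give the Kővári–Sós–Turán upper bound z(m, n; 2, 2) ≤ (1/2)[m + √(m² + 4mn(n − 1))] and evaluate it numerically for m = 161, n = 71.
z(161, 71; 2, 2) ≤ (1/2)[161 + √(161² + 4·161·71·70)] = (1/2)[161 + √3226601] = 978.6371

Kővári–Sós–Turán: let r_1, ..., r_161 be the row sums and z = Σ r_i the total number of 1s. Each pair of columns can share at most one row with both entries 1 (else a 2×2 all-ones block appears), so Σ_i C(r_i, 2) ≤ C(71, 2) = 2485. By convexity Σ_i C(r_i, 2) ≥ 161·C(z/161, 2) = z(z − 161)/(2·161), giving z² − 161z − 161·71·70 ≤ 0 and hence z ≤ (1/2)[161 + √(25921 + 4·800170)] = (1/2)[161 + √3226601] ≈ (1/2)(161 + 1796.2742) = 978.6371.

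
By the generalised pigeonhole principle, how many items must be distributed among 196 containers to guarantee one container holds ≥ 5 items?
n = (5 − 1)·196 + 1 = 785

By the generalised pigeonhole principle, to guarantee some box contains ≥ r objects we need more than (r − 1) · k objects total. Threshold: n = (r − 1) · k + 1. With r = 5 and k = 196: n = 4 · 196 + 1 = 784 + 1 = 785. For n = 784 = 4 · 196, we can put exactly 4 objects in every box, avoiding 5 in any single one — so 785 is tight.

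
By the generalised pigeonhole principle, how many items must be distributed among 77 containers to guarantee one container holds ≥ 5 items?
n = (5 − 1)·77 + 1 = 309

By the generalised pigeonhole principle, to guarantee some box contains ≥ r objects we need more than (r − 1) · k objects total. Threshold: n = (r − 1) · k + 1. With r = 5 and k = 77: n = 4 · 77 + 1 = 308 + 1 = 309. For n = 308 = 4 · 77, we can put exactly 4 objects in every box, avoiding 5 in any single one — so 309 is tight.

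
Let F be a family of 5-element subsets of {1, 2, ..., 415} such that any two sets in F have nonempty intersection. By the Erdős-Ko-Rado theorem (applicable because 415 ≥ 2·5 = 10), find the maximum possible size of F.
max |F| = C(414, 4) = 1206363501

Erdős-Ko-Rado (1961): when n ≥ 2k, max |F| = C(n−1, k−1). The bound is attained by the star {A : i ∈ A} for any fixed i ∈ [n]. Here C(415−1, 5−1) = C(414, 4) = 1206363501.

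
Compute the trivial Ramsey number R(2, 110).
R(2, 110) = 110

R(2, k) = k for all k ≥ 2: in a 2-colouring of K_k, either some edge is red (a red K_2) or all edges are blue (a blue K_k). And K_{109} coloured all-blue has no blue K_110, so R(2, 110) > 109. Hence R(2, 110) = 110.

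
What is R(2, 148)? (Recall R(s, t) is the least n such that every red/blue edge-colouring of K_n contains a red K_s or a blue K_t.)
R(2, 148) = 148

R(2, k) = k for all k ≥ 2: in a 2-colouring of K_k, either some edge is red (a red K_2) or all edges are blue (a blue K_k). And K_{147} coloured all-blue has no blue K_148, so R(2, 148) > 147. Hence R(2, 148) = 148.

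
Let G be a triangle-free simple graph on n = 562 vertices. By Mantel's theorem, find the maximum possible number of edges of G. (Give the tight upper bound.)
ex(562, K_3) = ⌊562^2/4⌋ = 78961

Mantel (1907): a triangle-free graph on n vertices has at most ⌊n^2/4⌋ edges, with equality for the complete bipartite graph K_{⌊n/2⌋, ⌈n/2⌉}. For n = 562: ⌊562^2/4⌋ = ⌊315844/4⌋ = 78961. The extremal graph is K_{281, 281}, which has 281·281 = 78961 edges.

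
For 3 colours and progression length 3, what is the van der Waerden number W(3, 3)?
W(3, 3) = 27

W(3, 3) = 27. The lower bound W(3, 3) > 26 comes from an explicit good 3-colouring of [1, 26]; the upper bound W(3, 3) ≤ 27 was verified by exhaustive search over 3-colourings of [1, 27].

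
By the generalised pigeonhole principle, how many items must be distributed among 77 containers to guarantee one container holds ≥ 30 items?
n = (30 − 1)·77 + 1 = 2234

By the generalised pigeonhole principle, to guarantee some box contains ≥ r objects we need more than (r − 1) · k objects total. Threshold: n = (r − 1) · k + 1. With r = 30 and k = 77: n = 29 · 77 + 1 = 2233 + 1 = 2234. For n = 2233 = 29 · 77, we can put exactly 29 objects in every box, avoiding 30 in any single one — so 2234 is tight.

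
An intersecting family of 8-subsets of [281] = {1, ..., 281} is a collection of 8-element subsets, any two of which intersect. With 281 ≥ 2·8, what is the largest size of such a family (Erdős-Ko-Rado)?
max |F| = C(280, 7) = 24822676183800

Erdős-Ko-Rado (1961): when n ≥ 2k, max |F| = C(n−1, k−1). The bound is attained by the star {A : i ∈ A} for any fixed i ∈ [n]. Here C(281−1, 8−1) = C(280, 7) = 24822676183800.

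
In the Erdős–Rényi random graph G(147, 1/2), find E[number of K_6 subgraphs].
E[# K_6] = C(147, 6) · (1/2)^C(6, 2) = 12638413788 / 2^15 = 3159603447/8192 ≈ 385693.780151

For each 6-subset S of vertices (there are C(147, 6) = 12638413788 such S), let X_S = 1 if S induces a K_6 (all C(6, 2) = 15 edges present). Then P(X_S = 1) = (1/2)^15 = 1/32768. By linearity of expectation, E[# K_6] = C(147, 6) · (1/2)^15 = 12638413788 / 32768 = 3159603447/8192 ≈ 385693.780151.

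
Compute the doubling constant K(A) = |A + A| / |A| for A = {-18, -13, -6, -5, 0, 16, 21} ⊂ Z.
K = |A + A| / |A| = 25/7

Enumerate A + A = {a + b : a, b ∈ A}. With |A| = 7, there are |A|^2 = 49 ordered sum pairs; collecting distinct values, A + A = {-36, -31, -26, -24, -23, -19, -18, -13, -12, -11, -10, -6, -5, -2, 0, 3, 8, 10, 11, 15, 16, 21, 32, 37, 42}, so |A + A| = 25. Thus K = 25/7. For comparison, the minimum possible |A + A| over all 7-element sets is 2·7 − 1 = 13 (so min K = 13/7), attained only by arithmetic progressions.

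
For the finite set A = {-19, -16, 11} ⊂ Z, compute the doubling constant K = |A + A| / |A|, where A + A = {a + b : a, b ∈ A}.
K = |A + A| / |A| = 6/3 = 2

Enumerate A + A = {a + b : a, b ∈ A}. With |A| = 3, there are |A|^2 = 9 ordered sum pairs; collecting distinct values, A + A = {-38, -35, -32, -8, -5, 22}, so |A + A| = 6. Thus K = 6/3 = 2. For comparison, the minimum possible |A + A| over all 3-element sets is 2·3 − 1 = 5 (so min K = 5/3), attained only by arithmetic progressions.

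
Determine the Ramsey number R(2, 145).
R(2, 145) = 145

R(2, k) = k for all k ≥ 2: in a 2-colouring of K_k, either some edge is red (a red K_2) or all edges are blue (a blue K_k). And K_{144} coloured all-blue has no blue K_145, so R(2, 145) > 144. Hence R(2, 145) = 145.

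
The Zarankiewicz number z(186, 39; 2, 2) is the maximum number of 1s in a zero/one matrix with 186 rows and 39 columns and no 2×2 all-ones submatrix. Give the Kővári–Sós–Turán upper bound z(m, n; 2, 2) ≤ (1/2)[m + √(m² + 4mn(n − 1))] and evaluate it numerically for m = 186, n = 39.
z(186, 39; 2, 2) ≤ (1/2)[186 + √(186² + 4·186·39·38)] = (1/2)[186 + √1137204] = 626.1988

Kővári–Sós–Turán: let r_1, ..., r_186 be the row sums and z = Σ r_i the total number of 1s. Each pair of columns can share at most one row with both entries 1 (else a 2×2 all-ones block appears), so Σ_i C(r_i, 2) ≤ C(39, 2) = 741. By convexity Σ_i C(r_i, 2) ≥ 186·C(z/186, 2) = z(z − 186)/(2·186), giving z² − 186z − 186·39·38 ≤ 0 and hence z ≤ (1/2)[186 + √(34596 + 4·275652)] = (1/2)[186 + √1137204] ≈ (1/2)(186 + 1066.3977) = 626.1988.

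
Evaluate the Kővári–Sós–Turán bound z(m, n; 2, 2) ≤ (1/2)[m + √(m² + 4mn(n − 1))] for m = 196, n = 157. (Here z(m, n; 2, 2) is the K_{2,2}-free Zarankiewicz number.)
z(196, 157; 2, 2) ≤ (1/2)[196 + √(196² + 4·196·157·156)] = (1/2)[196 + √19240144] = 2291.1794

Kővári–Sós–Turán: let r_1, ..., r_196 be the row sums and z = Σ r_i the total number of 1s. Each pair of columns can share at most one row with both entries 1 (else a 2×2 all-ones block appears), so Σ_i C(r_i, 2) ≤ C(157, 2) = 12246. By convexity Σ_i C(r_i, 2) ≥ 196·C(z/196, 2) = z(z − 196)/(2·196), giving z² − 196z − 196·157·156 ≤ 0 and hence z ≤ (1/2)[196 + √(38416 + 4·4800432)] = (1/2)[196 + √19240144] ≈ (1/2)(196 + 4386.3589) = 2291.1794.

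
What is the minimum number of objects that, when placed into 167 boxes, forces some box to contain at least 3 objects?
n = (3 − 1)·167 + 1 = 335

By the generalised pigeonhole principle, to guarantee some box contains ≥ r objects we need more than (r − 1) · k objects total. Threshold: n = (r − 1) · k + 1. With r = 3 and k = 167: n = 2 · 167 + 1 = 334 + 1 = 335. For n = 334 = 2 · 167, we can put exactly 2 objects in every box, avoiding 3 in any single one — so 335 is tight.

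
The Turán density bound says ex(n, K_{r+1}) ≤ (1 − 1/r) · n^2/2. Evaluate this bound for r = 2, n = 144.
Turán density bound = (1/2) · 144^2/2 = 5184

Turán's theorem: ex(n, K_{r+1}) is achieved by the complete r-partite Turán graph T(n, r) with parts as balanced as possible, and is at most (1 − 1/r) · n^2/2. For r = 2, n = 144: the density bound is (1/2) · 20736/2 = 5184. Since 2 ∣ 144, the Turán graph T(144, 2) has parts of equal size 72, and its edge count e(T(144, 2)) = 5184 attains the density bound exactly.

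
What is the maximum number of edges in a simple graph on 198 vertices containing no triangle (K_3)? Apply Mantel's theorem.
ex(198, K_3) = ⌊198^2/4⌋ = 9801

Mantel (1907): a triangle-free graph on n vertices has at most ⌊n^2/4⌋ edges, with equality for the complete bipartite graph K_{⌊n/2⌋, ⌈n/2⌉}. For n = 198: ⌊198^2/4⌋ = ⌊39204/4⌋ = 9801. The extremal graph is K_{99, 99}, which has 99·99 = 9801 edges.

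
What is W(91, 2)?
W(91, 2) = 91 + 1 = 92

A 2-term AP is any pair of integers, so a monochromatic 2-AP exists iff some colour is used at least twice. With 91 colours, the colouring i ↦ i on {1, ..., 91} uses each colour once, avoiding any monochromatic pair, so W(91, 2) > 91. For {1, ..., 92}, pigeonhole forces two integers of the same colour, which form a monochromatic 2-AP. Hence W(91, 2) = 92.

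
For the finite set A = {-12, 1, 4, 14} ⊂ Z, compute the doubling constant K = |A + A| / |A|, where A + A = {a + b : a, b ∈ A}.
K = |A + A| / |A| = 9/4

Enumerate A + A = {a + b : a, b ∈ A}. With |A| = 4, there are |A|^2 = 16 ordered sum pairs; collecting distinct values, A + A = {-24, -11, -8, 2, 5, 8, 15, 18, 28}, so |A + A| = 9. Thus K = 9/4. For comparison, the minimum possible |A + A| over all 4-element sets is 2·4 − 1 = 7 (so min K = 7/4), attained only by arithmetic progressions.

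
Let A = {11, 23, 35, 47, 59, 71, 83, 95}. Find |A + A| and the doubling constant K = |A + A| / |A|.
K = |A + A| / |A| = 15/8

Enumerate A + A = {a + b : a, b ∈ A}. With |A| = 8, there are |A|^2 = 64 ordered sum pairs; collecting distinct values, A + A = {22, 34, 46, 58, 70, 82, 94, 106, 118, 130, 142, 154, 166, 178, 190}, so |A + A| = 15. Thus K = 15/8. Here |A + A| = 2|A| − 1 = 15, the minimum possible — so K = 15/8 is minimal, which holds iff A is an arithmetic progression.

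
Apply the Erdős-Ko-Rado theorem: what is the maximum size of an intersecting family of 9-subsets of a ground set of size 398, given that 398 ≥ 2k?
max |F| = C(397, 8) = 14255369164931895

Erdős-Ko-Rado (1961): when n ≥ 2k, max |F| = C(n−1, k−1). The bound is attained by the star {A : i ∈ A} for any fixed i ∈ [n]. Here C(398−1, 9−1) = C(397, 8) = 14255369164931895.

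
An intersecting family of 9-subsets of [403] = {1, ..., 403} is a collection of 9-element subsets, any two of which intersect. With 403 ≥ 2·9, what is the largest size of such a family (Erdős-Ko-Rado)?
max |F| = C(402, 8) = 15770615726749950

The Erdős-Ko-Rado theorem states: for n ≥ 2k, an intersecting family of k-subsets of an n-element set has size at most C(n − 1, k − 1), with equality for 'star' families {A ⊆ [n] : |A| = k, i ∈ A} (fix an element i). For n = 403, k = 9: C(402, 8) = 15770615726749950.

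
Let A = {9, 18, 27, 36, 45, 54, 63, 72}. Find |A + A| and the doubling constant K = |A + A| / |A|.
K = |A + A| / |A| = 15/8

Enumerate A + A = {a + b : a, b ∈ A}. With |A| = 8, there are |A|^2 = 64 ordered sum pairs; collecting distinct values, A + A = {18, 27, 36, 45, 54, 63, 72, 81, 90, 99, 108, 117, 126, 135, 144}, so |A + A| = 15. Thus K = 15/8. Here |A + A| = 2|A| − 1 = 15, the minimum possible — so K = 15/8 is minimal, which holds iff A is an arithmetic progression.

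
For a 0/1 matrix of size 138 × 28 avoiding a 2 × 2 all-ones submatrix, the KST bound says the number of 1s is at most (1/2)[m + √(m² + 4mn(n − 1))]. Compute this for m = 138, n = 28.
z(138, 28; 2, 2) ≤ (1/2)[138 + √(138² + 4·138·28·27)] = (1/2)[138 + √436356] = 399.2862

Kővári–Sós–Turán: let r_1, ..., r_138 be the row sums and z = Σ r_i the total number of 1s. Each pair of columns can share at most one row with both entries 1 (else a 2×2 all-ones block appears), so Σ_i C(r_i, 2) ≤ C(28, 2) = 378. By convexity Σ_i C(r_i, 2) ≥ 138·C(z/138, 2) = z(z − 138)/(2·138), giving z² − 138z − 138·28·27 ≤ 0 and hence z ≤ (1/2)[138 + √(19044 + 4·104328)] = (1/2)[138 + √436356] ≈ (1/2)(138 + 660.5725) = 399.2862.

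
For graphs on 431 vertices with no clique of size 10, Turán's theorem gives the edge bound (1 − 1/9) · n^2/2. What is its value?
Turán density bound = (8/9) · 431^2/2 = 743044/9 ≈ 82560.4444

Turán's theorem: ex(n, K_{r+1}) is achieved by the complete r-partite Turán graph T(n, r) with parts as balanced as possible, and is at most (1 − 1/r) · n^2/2. For r = 9, n = 431: the density bound is (8/9) · 185761/2 = 743044/9 ≈ 82560.4444. The integer-valued extremum is e(T(431, 9)) = 82560, which is strictly less than the density bound 743044/9 since 9 ∤ 431 (the parts of T(431, 9) cannot all be equal).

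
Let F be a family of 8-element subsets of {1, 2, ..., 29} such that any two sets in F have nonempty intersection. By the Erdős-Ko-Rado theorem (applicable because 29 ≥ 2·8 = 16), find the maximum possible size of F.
max |F| = C(28, 7) = 1184040

Erdős-Ko-Rado (1961): when n ≥ 2k, max |F| = C(n−1, k−1). The bound is attained by the star {A : i ∈ A} for any fixed i ∈ [n]. Here C(29−1, 8−1) = C(28, 7) = 1184040.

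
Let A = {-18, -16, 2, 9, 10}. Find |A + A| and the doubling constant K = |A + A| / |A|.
K = |A + A| / |A| = 15/5 = 3

Enumerate A + A = {a + b : a, b ∈ A}. With |A| = 5, there are |A|^2 = 25 ordered sum pairs; collecting distinct values, A + A = {-36, -34, -32, -16, -14, -9, -8, -7, -6, 4, 11, 12, 18, 19, 20}, so |A + A| = 15. Thus K = 15/5 = 3. For comparison, the minimum possible |A + A| over all 5-element sets is 2·5 − 1 = 9 (so min K = 9/5), attained only by arithmetic progressions.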